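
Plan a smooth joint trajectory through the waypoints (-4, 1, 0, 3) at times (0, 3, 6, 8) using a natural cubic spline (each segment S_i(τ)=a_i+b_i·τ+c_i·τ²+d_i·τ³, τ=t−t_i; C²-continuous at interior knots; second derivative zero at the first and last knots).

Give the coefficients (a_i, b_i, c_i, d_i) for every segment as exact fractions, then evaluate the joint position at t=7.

  seg 0: a=-4 b=523/222 c=0 d=-17/222
  seg 1: a=1 b=32/111 c=-51/74 d=107/666
  seg 2: a=0 b=109/222 c=28/37 d=-14/111
S(7) = 83/74

Δ: Δ0=5/3, Δ1=-1/3, Δ2=3/2
row 1: diag=12, rhs=-12; c'=1/4, d'=-1
row 2: denom=10−3·1/4=37/4; d'=(11−3·-1)/(37/4)=56/37
back: M2=56/37
back: M1=-1−1/4·56/37=-51/37
M: M0=0, M1=-51/37, M2=56/37, M3=0
seg 0: a=-4, c=M0/2=0, d=(M1−M0)/(6·3)=-17/222, b=Δ0−h0·(2M0+M1)/6=523/222
seg 1: a=1, c=M1/2=-51/74, d=(M2−M1)/(6·3)=107/666, b=Δ1−h1·(2M1+M2)/6=32/111
seg 2: a=0, c=M2/2=28/37, d=(M3−M2)/(6·2)=-14/111, b=Δ2−h2·(2M2+M3)/6=109/222
t_q=7 → seg 2, τ=1; S=0+109/222·τ+28/37·τ²+-14/111·τ³=83/74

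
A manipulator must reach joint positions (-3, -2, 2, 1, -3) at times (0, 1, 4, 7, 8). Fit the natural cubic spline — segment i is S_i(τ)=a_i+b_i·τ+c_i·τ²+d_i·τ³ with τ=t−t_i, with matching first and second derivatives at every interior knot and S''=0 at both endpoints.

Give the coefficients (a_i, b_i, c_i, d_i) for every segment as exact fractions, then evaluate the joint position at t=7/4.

  seg 0: a=-3 b=49/52 c=0 d=3/52
  seg 1: a=-2 b=29/26 c=9/52 d=-47/1404
  seg 2: a=2 b=5/4 c=-5/39 d=-187/1404
  seg 3: a=1 b=-81/26 c=-69/52 d=23/52
S(7/4) = -3595/3328

Δ: Δ0=1, Δ1=4/3, Δ2=-1/3, Δ3=-4
row 1: diag=8, rhs=2; c'=3/8, d'=1/4
row 2: denom=12−3·3/8=87/8; d'=(-10−3·1/4)/(87/8)=-86/87
row 3: denom=8−3·8/29=208/29; d'=(-22−3·-86/87)/(208/29)=-69/26
back: M3=-69/26
back: M2=-86/87−8/29·-69/26=-10/39
back: M1=1/4−3/8·-10/39=9/26
M: M0=0, M1=9/26, M2=-10/39, M3=-69/26, M4=0
seg 0: a=-3, c=M0/2=0, d=(M1−M0)/(6·1)=3/52, b=Δ0−h0·(2M0+M1)/6=49/52
seg 1: a=-2, c=M1/2=9/52, d=(M2−M1)/(6·3)=-47/1404, b=Δ1−h1·(2M1+M2)/6=29/26
seg 2: a=2, c=M2/2=-5/39, d=(M3−M2)/(6·3)=-187/1404, b=Δ2−h2·(2M2+M3)/6=5/4
seg 3: a=1, c=M3/2=-69/52, d=(M4−M3)/(6·1)=23/52, b=Δ3−h3·(2M3+M4)/6=-81/26
t_q=7/4 → seg 1, τ=3/4; S=-2+29/26·τ+9/52·τ²+-47/1404·τ³=-3595/3328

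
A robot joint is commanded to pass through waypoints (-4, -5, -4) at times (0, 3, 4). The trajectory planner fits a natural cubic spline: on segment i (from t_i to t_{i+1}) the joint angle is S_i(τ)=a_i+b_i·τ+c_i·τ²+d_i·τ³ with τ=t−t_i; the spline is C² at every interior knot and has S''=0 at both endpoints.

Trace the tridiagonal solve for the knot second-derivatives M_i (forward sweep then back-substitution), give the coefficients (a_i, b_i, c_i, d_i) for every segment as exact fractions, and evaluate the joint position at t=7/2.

  seg 0: a=-4 b=-5/6 c=0 d=1/18
  seg 1: a=-5 b=2/3 c=1/2 d=-1/6
S(7/2) = -73/16

Δ: Δ0=-1/3, Δ1=1
row 1: diag=8, rhs=8; c'=1/8, d'=1
back: M1=1
M: M0=0, M1=1, M2=0
seg 0: a=-4, c=M0/2=0, d=(M1−M0)/(6·3)=1/18, b=Δ0−h0·(2M0+M1)/6=-5/6
seg 1: a=-5, c=M1/2=1/2, d=(M2−M1)/(6·1)=-1/6, b=Δ1−h1·(2M1+M2)/6=2/3
t_q=7/2 → seg 1, τ=1/2; S=-5+2/3·τ+1/2·τ²+-1/6·τ³=-73/16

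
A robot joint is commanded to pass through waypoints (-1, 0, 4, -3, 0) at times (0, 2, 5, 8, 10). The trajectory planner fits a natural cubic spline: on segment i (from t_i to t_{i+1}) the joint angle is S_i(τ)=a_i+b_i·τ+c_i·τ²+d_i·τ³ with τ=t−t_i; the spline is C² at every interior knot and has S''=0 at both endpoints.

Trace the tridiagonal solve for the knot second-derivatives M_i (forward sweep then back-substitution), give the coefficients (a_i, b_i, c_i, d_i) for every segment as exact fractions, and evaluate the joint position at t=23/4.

Δ: Δ0=1/2, Δ1=4/3, Δ2=-7/3, Δ3=3/2
row 1: diag=10, rhs=5; c'=3/10, d'=1/2
row 2: denom=12−3·3/10=111/10; d'=(-22−3·1/2)/(111/10)=-235/111
row 3: denom=10−3·10/37=340/37; d'=(23−3·-235/111)/(340/37)=543/170
back: M3=543/170
back: M2=-235/111−10/37·543/170=-152/51
back: M1=1/2−3/10·-152/51=237/170
M: M0=0, M1=237/170, M2=-152/51, M3=543/170, M4=0
seg 0: a=-1, c=M0/2=0, d=(M1−M0)/(6·2)=79/680, b=Δ0−h0·(2M0+M1)/6=3/85
seg 1: a=0, c=M1/2=237/340, d=(M2−M1)/(6·3)=-2231/9180, b=Δ1−h1·(2M1+M2)/6=243/170
seg 2: a=4, c=M2/2=-76/51, d=(M3−M2)/(6·3)=3149/9180, b=Δ2−h2·(2M2+M3)/6=-19/20
seg 3: a=-3, c=M3/2=543/340, d=(M4−M3)/(6·2)=-181/680, b=Δ3−h3·(2M3+M4)/6=-107/170
t_q=23/4 → seg 2, τ=3/4; S=4+-19/20·τ+-76/51·τ²+3149/9180·τ³=11289/4352

  seg 0: a=-1 b=3/85 c=0 d=79/680
  seg 1: a=0 b=243/170 c=237/340 d=-2231/9180
  seg 2: a=4 b=-19/20 c=-76/51 d=3149/9180
  seg 3: a=-3 b=-107/170 c=543/340 d=-181/680
S(23/4) = 11289/4352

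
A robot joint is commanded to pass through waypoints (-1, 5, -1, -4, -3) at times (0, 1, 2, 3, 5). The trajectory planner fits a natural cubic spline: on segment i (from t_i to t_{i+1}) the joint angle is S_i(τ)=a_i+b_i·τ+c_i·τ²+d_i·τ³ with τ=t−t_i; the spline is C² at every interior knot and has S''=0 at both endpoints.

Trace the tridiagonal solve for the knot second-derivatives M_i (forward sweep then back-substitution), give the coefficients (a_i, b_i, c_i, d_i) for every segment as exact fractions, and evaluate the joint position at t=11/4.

  seg 0: a=-1 b=1613/172 c=0 d=-581/172
  seg 1: a=5 b=-65/86 c=-1743/172 d=841/172
  seg 2: a=-1 b=-1093/172 c=195/43 d=-203/172
  seg 3: a=-4 b=-71/86 c=171/172 d=-57/344
S(11/4) = -40873/11008

Δ: Δ0=6, Δ1=-6, Δ2=-3, Δ3=1/2
row 1: diag=4, rhs=-72; c'=1/4, d'=-18
row 2: denom=4−1·1/4=15/4; d'=(18−1·-18)/(15/4)=48/5
row 3: denom=6−1·4/15=86/15; d'=(21−1·48/5)/(86/15)=171/86
back: M3=171/86
back: M2=48/5−4/15·171/86=390/43
back: M1=-18−1/4·390/43=-1743/86
M: M0=0, M1=-1743/86, M2=390/43, M3=171/86, M4=0
seg 0: a=-1, c=M0/2=0, d=(M1−M0)/(6·1)=-581/172, b=Δ0−h0·(2M0+M1)/6=1613/172
seg 1: a=5, c=M1/2=-1743/172, d=(M2−M1)/(6·1)=841/172, b=Δ1−h1·(2M1+M2)/6=-65/86
seg 2: a=-1, c=M2/2=195/43, d=(M3−M2)/(6·1)=-203/172, b=Δ2−h2·(2M2+M3)/6=-1093/172
seg 3: a=-4, c=M3/2=171/172, d=(M4−M3)/(6·2)=-57/344, b=Δ3−h3·(2M3+M4)/6=-71/86
t_q=11/4 → seg 2, τ=3/4; S=-1+-1093/172·τ+195/43·τ²+-203/172·τ³=-40873/11008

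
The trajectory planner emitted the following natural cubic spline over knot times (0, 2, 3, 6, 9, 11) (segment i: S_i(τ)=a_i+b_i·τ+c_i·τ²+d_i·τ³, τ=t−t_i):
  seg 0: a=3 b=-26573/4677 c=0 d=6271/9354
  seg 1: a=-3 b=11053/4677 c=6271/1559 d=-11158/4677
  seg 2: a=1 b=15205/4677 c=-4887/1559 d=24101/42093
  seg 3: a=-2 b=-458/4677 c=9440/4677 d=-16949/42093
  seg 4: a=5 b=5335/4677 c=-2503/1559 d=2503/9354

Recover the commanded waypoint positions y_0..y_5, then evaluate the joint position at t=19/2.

y_0=3 y_1=-3 y_2=1 y_3=-2 y_4=5 y_5=3
S(19/2) = 129769/24944

y_0 = S_0(0) = a_0 = 3
y_1 = S_1(0) = a_1 = -3
y_2 = S_2(0) = a_2 = 1
y_3 = S_3(0) = a_3 = -2
y_4 = S_4(0) = a_4 = 5
y_5 = S_4(2) = 3
t_q=19/2 is in segment 4 (τ=1/2); S_4(τ)=129769/24944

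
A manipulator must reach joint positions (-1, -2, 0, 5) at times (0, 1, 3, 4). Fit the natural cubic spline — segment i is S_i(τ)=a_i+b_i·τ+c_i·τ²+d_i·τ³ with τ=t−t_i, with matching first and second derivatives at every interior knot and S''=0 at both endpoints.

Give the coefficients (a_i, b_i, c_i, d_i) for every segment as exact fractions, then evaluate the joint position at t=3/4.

  seg 0: a=-1 b=-9/8 c=0 d=1/8
  seg 1: a=-2 b=-3/4 c=3/8 d=1/4
  seg 2: a=0 b=15/4 c=15/8 d=-5/8
S(3/4) = -917/512

Δ: Δ0=-1, Δ1=1, Δ2=5
row 1: diag=6, rhs=12; c'=1/3, d'=2
row 2: denom=6−2·1/3=16/3; d'=(24−2·2)/(16/3)=15/4
back: M2=15/4
back: M1=2−1/3·15/4=3/4
M: M0=0, M1=3/4, M2=15/4, M3=0
seg 0: a=-1, c=M0/2=0, d=(M1−M0)/(6·1)=1/8, b=Δ0−h0·(2M0+M1)/6=-9/8
seg 1: a=-2, c=M1/2=3/8, d=(M2−M1)/(6·2)=1/4, b=Δ1−h1·(2M1+M2)/6=-3/4
seg 2: a=0, c=M2/2=15/8, d=(M3−M2)/(6·1)=-5/8, b=Δ2−h2·(2M2+M3)/6=15/4
t_q=3/4 → seg 0, τ=3/4; S=-1+-9/8·τ+0·τ²+1/8·τ³=-917/512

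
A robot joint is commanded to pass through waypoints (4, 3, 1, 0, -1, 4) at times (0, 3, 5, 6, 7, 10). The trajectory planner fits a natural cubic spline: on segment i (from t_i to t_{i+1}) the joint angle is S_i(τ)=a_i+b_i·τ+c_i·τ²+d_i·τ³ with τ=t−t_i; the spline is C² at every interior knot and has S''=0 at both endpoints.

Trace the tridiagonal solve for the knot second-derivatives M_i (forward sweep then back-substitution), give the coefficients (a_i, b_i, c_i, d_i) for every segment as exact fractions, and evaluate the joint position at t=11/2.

Δ: Δ0=-1/3, Δ1=-1, Δ2=-1, Δ3=-1, Δ4=5/3
row 1: diag=10, rhs=-4; c'=1/5, d'=-2/5
row 2: denom=6−2·1/5=28/5; d'=(0−2·-2/5)/(28/5)=1/7
row 3: denom=4−1·5/28=107/28; d'=(0−1·1/7)/(107/28)=-4/107
row 4: denom=8−1·28/107=828/107; d'=(16−1·-4/107)/(828/107)=143/69
back: M4=143/69
back: M3=-4/107−28/107·143/69=-40/69
back: M2=1/7−5/28·-40/69=17/69
back: M1=-2/5−1/5·17/69=-31/69
M: M0=0, M1=-31/69, M2=17/69, M3=-40/69, M4=143/69, M5=0
seg 0: a=4, c=M0/2=0, d=(M1−M0)/(6·3)=-31/1242, b=Δ0−h0·(2M0+M1)/6=-5/46
seg 1: a=3, c=M1/2=-31/138, d=(M2−M1)/(6·2)=4/69, b=Δ1−h1·(2M1+M2)/6=-18/23
seg 2: a=1, c=M2/2=17/138, d=(M3−M2)/(6·1)=-19/138, b=Δ2−h2·(2M2+M3)/6=-68/69
seg 3: a=0, c=M3/2=-20/69, d=(M4−M3)/(6·1)=61/138, b=Δ3−h3·(2M3+M4)/6=-53/46
seg 4: a=-1, c=M4/2=143/138, d=(M5−M4)/(6·3)=-143/1242, b=Δ4−h4·(2M4+M5)/6=-28/69
t_q=11/2 → seg 2, τ=1/2; S=1+-68/69·τ+17/138·τ²+-19/138·τ³=25/48

  seg 0: a=4 b=-5/46 c=0 d=-31/1242
  seg 1: a=3 b=-18/23 c=-31/138 d=4/69
  seg 2: a=1 b=-68/69 c=17/138 d=-19/138
  seg 3: a=0 b=-53/46 c=-20/69 d=61/138
  seg 4: a=-1 b=-28/69 c=143/138 d=-143/1242
S(11/2) = 25/48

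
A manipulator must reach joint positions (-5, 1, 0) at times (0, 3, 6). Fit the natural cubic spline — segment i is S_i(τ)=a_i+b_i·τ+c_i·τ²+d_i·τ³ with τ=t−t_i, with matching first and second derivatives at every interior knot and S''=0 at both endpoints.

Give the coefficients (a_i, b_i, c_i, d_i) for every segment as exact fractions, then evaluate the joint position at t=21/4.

  seg 0: a=-5 b=31/12 c=0 d=-7/108
  seg 1: a=1 b=5/6 c=-7/12 d=7/108
S(21/4) = 169/256

Δ: Δ0=2, Δ1=-1/3
row 1: diag=12, rhs=-14; c'=1/4, d'=-7/6
back: M1=-7/6
M: M0=0, M1=-7/6, M2=0
seg 0: a=-5, c=M0/2=0, d=(M1−M0)/(6·3)=-7/108, b=Δ0−h0·(2M0+M1)/6=31/12
seg 1: a=1, c=M1/2=-7/12, d=(M2−M1)/(6·3)=7/108, b=Δ1−h1·(2M1+M2)/6=5/6
t_q=21/4 → seg 1, τ=9/4; S=1+5/6·τ+-7/12·τ²+7/108·τ³=169/256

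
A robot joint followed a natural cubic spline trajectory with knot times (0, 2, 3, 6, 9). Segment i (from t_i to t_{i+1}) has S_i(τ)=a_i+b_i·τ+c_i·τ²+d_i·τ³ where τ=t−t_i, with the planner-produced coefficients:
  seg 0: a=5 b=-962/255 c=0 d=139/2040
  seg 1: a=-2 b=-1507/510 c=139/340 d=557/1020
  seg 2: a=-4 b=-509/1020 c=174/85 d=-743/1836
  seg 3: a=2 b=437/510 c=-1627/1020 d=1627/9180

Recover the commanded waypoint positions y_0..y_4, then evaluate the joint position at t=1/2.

y_0 = S_0(0) = a_0 = 5
y_1 = S_1(0) = a_1 = -2
y_2 = S_2(0) = a_2 = -4
y_3 = S_3(0) = a_3 = 2
y_4 = S_3(3) = -5
t_q=1/2 is in segment 0 (τ=1/2); S_0(τ)=3397/1088

y_0=5 y_1=-2 y_2=-4 y_3=2 y_4=-5
S(1/2) = 3397/1088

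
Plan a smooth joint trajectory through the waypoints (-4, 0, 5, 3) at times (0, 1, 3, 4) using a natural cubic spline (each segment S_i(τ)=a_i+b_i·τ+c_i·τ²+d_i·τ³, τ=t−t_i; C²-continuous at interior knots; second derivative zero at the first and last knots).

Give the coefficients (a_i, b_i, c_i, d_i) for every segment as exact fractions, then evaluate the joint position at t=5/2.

Δ: Δ0=4, Δ1=5/2, Δ2=-2
row 1: diag=6, rhs=-9; c'=1/3, d'=-3/2
row 2: denom=6−2·1/3=16/3; d'=(-27−2·-3/2)/(16/3)=-9/2
back: M2=-9/2
back: M1=-3/2−1/3·-9/2=0
M: M0=0, M1=0, M2=-9/2, M3=0
seg 0: a=-4, c=M0/2=0, d=(M1−M0)/(6·1)=0, b=Δ0−h0·(2M0+M1)/6=4
seg 1: a=0, c=M1/2=0, d=(M2−M1)/(6·2)=-3/8, b=Δ1−h1·(2M1+M2)/6=4
seg 2: a=5, c=M2/2=-9/4, d=(M3−M2)/(6·1)=3/4, b=Δ2−h2·(2M2+M3)/6=-1/2
t_q=5/2 → seg 1, τ=3/2; S=0+4·τ+0·τ²+-3/8·τ³=303/64

  seg 0: a=-4 b=4 c=0 d=0
  seg 1: a=0 b=4 c=0 d=-3/8
  seg 2: a=5 b=-1/2 c=-9/4 d=3/4
S(5/2) = 303/64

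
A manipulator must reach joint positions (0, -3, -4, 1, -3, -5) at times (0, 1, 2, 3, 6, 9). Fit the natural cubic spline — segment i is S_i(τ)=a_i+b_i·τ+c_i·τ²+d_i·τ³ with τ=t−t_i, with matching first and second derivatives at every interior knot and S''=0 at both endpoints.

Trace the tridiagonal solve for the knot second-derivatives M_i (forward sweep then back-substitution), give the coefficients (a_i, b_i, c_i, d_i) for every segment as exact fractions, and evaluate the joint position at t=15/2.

Δ: Δ0=-3, Δ1=-1, Δ2=5, Δ3=-4/3, Δ4=-2/3
row 1: diag=4, rhs=12; c'=1/4, d'=3
row 2: denom=4−1·1/4=15/4; d'=(36−1·3)/(15/4)=44/5
row 3: denom=8−1·4/15=116/15; d'=(-38−1·44/5)/(116/15)=-351/58
row 4: denom=12−3·45/116=1257/116; d'=(4−3·-351/58)/(1257/116)=2570/1257
back: M4=2570/1257
back: M3=-351/58−45/116·2570/1257=-2868/419
back: M2=44/5−4/15·-2868/419=4452/419
back: M1=3−1/4·4452/419=144/419
M: M0=0, M1=144/419, M2=4452/419, M3=-2868/419, M4=2570/1257, M5=0
seg 0: a=0, c=M0/2=0, d=(M1−M0)/(6·1)=24/419, b=Δ0−h0·(2M0+M1)/6=-1281/419
seg 1: a=-3, c=M1/2=72/419, d=(M2−M1)/(6·1)=718/419, b=Δ1−h1·(2M1+M2)/6=-1209/419
seg 2: a=-4, c=M2/2=2226/419, d=(M3−M2)/(6·1)=-1220/419, b=Δ2−h2·(2M2+M3)/6=1089/419
seg 3: a=1, c=M3/2=-1434/419, d=(M4−M3)/(6·3)=5587/11313, b=Δ3−h3·(2M3+M4)/6=1881/419
seg 4: a=-3, c=M4/2=1285/1257, d=(M5−M4)/(6·3)=-1285/11313, b=Δ4−h4·(2M4+M5)/6=-1136/419
t_q=15/2 → seg 4, τ=3/2; S=-3+-1136/419·τ+1285/1257·τ²+-1285/11313·τ³=-17263/3352

  seg 0: a=0 b=-1281/419 c=0 d=24/419
  seg 1: a=-3 b=-1209/419 c=72/419 d=718/419
  seg 2: a=-4 b=1089/419 c=2226/419 d=-1220/419
  seg 3: a=1 b=1881/419 c=-1434/419 d=5587/11313
  seg 4: a=-3 b=-1136/419 c=1285/1257 d=-1285/11313
S(15/2) = -17263/3352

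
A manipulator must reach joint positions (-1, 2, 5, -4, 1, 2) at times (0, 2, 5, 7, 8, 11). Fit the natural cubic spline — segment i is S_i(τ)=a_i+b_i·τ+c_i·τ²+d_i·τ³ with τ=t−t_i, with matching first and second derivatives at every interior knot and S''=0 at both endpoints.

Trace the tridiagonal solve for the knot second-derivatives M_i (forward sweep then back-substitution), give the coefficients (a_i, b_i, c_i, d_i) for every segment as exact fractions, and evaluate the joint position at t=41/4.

  seg 0: a=-1 b=7709/7914 c=0 d=2081/15828
  seg 1: a=2 b=20195/7914 c=2081/2638 d=-15505/35613
  seg 2: a=5 b=-35377/7914 c=-24767/7914 d=24649/15828
  seg 3: a=-4 b=4483/2638 c=24590/3957 d=-23059/7914
  seg 4: a=1 b=21316/3957 c=-19997/7914 d=19997/71226
S(41/4) = 595411/168832

Δ: Δ0=3/2, Δ1=1, Δ2=-9/2, Δ3=5, Δ4=1/3
row 1: diag=10, rhs=-3; c'=3/10, d'=-3/10
row 2: denom=10−3·3/10=91/10; d'=(-33−3·-3/10)/(91/10)=-321/91
row 3: denom=6−2·20/91=506/91; d'=(57−2·-321/91)/(506/91)=5829/506
row 4: denom=8−1·91/506=3957/506; d'=(-28−1·5829/506)/(3957/506)=-19997/3957
back: M4=-19997/3957
back: M3=5829/506−91/506·-19997/3957=49180/3957
back: M2=-321/91−20/91·49180/3957=-24767/3957
back: M1=-3/10−3/10·-24767/3957=2081/1319
M: M0=0, M1=2081/1319, M2=-24767/3957, M3=49180/3957, M4=-19997/3957, M5=0
seg 0: a=-1, c=M0/2=0, d=(M1−M0)/(6·2)=2081/15828, b=Δ0−h0·(2M0+M1)/6=7709/7914
seg 1: a=2, c=M1/2=2081/2638, d=(M2−M1)/(6·3)=-15505/35613, b=Δ1−h1·(2M1+M2)/6=20195/7914
seg 2: a=5, c=M2/2=-24767/7914, d=(M3−M2)/(6·2)=24649/15828, b=Δ2−h2·(2M2+M3)/6=-35377/7914
seg 3: a=-4, c=M3/2=24590/3957, d=(M4−M3)/(6·1)=-23059/7914, b=Δ3−h3·(2M3+M4)/6=4483/2638
seg 4: a=1, c=M4/2=-19997/7914, d=(M5−M4)/(6·3)=19997/71226, b=Δ4−h4·(2M4+M5)/6=21316/3957
t_q=41/4 → seg 4, τ=9/4; S=1+21316/3957·τ+-19997/7914·τ²+19997/71226·τ³=595411/168832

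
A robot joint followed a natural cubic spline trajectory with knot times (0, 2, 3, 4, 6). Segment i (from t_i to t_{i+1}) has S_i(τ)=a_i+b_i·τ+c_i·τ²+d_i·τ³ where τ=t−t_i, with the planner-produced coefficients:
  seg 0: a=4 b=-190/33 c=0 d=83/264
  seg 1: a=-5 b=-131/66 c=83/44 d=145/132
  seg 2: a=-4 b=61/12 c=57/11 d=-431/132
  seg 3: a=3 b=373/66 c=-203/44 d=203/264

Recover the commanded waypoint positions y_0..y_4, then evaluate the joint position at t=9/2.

y_0=4 y_1=-5 y_2=-4 y_3=3 y_4=2
S(9/2) = 3357/704

y_0 = S_0(0) = a_0 = 4
y_1 = S_1(0) = a_1 = -5
y_2 = S_2(0) = a_2 = -4
y_3 = S_3(0) = a_3 = 3
y_4 = S_3(2) = 2
t_q=9/2 is in segment 3 (τ=1/2); S_3(τ)=3357/704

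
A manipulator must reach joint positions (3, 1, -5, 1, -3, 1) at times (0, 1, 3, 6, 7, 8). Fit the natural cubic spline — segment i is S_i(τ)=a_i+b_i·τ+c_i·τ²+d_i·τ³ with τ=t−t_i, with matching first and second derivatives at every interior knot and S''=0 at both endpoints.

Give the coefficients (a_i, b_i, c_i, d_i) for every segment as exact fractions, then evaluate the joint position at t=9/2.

  seg 0: a=3 b=-283/190 c=0 d=-97/190
  seg 1: a=1 b=-287/95 c=-291/190 d=293/380
  seg 2: a=-5 b=2/19 c=294/95 d=-78/95
  seg 3: a=1 b=-332/95 c=-408/95 d=72/19
  seg 4: a=-3 b=-68/95 c=672/95 d=-224/95
S(9/2) = -13/20

Δ: Δ0=-2, Δ1=-3, Δ2=2, Δ3=-4, Δ4=4
row 1: diag=6, rhs=-6; c'=1/3, d'=-1
row 2: denom=10−2·1/3=28/3; d'=(30−2·-1)/(28/3)=24/7
row 3: denom=8−3·9/28=197/28; d'=(-36−3·24/7)/(197/28)=-1296/197
row 4: denom=4−1·28/197=760/197; d'=(48−1·-1296/197)/(760/197)=1344/95
back: M4=1344/95
back: M3=-1296/197−28/197·1344/95=-816/95
back: M2=24/7−9/28·-816/95=588/95
back: M1=-1−1/3·588/95=-291/95
M: M0=0, M1=-291/95, M2=588/95, M3=-816/95, M4=1344/95, M5=0
seg 0: a=3, c=M0/2=0, d=(M1−M0)/(6·1)=-97/190, b=Δ0−h0·(2M0+M1)/6=-283/190
seg 1: a=1, c=M1/2=-291/190, d=(M2−M1)/(6·2)=293/380, b=Δ1−h1·(2M1+M2)/6=-287/95
seg 2: a=-5, c=M2/2=294/95, d=(M3−M2)/(6·3)=-78/95, b=Δ2−h2·(2M2+M3)/6=2/19
seg 3: a=1, c=M3/2=-408/95, d=(M4−M3)/(6·1)=72/19, b=Δ3−h3·(2M3+M4)/6=-332/95
seg 4: a=-3, c=M4/2=672/95, d=(M5−M4)/(6·1)=-224/95, b=Δ4−h4·(2M4+M5)/6=-68/95
t_q=9/2 → seg 2, τ=3/2; S=-5+2/19·τ+294/95·τ²+-78/95·τ³=-13/20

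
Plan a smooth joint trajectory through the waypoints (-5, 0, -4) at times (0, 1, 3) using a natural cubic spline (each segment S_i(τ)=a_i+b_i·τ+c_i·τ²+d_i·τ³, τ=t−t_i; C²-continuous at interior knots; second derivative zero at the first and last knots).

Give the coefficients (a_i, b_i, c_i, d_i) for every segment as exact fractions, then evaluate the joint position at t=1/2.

  seg 0: a=-5 b=37/6 c=0 d=-7/6
  seg 1: a=0 b=8/3 c=-7/2 d=7/12
S(1/2) = -33/16

Δ: Δ0=5, Δ1=-2
row 1: diag=6, rhs=-42; c'=1/3, d'=-7
back: M1=-7
M: M0=0, M1=-7, M2=0
seg 0: a=-5, c=M0/2=0, d=(M1−M0)/(6·1)=-7/6, b=Δ0−h0·(2M0+M1)/6=37/6
seg 1: a=0, c=M1/2=-7/2, d=(M2−M1)/(6·2)=7/12, b=Δ1−h1·(2M1+M2)/6=8/3
t_q=1/2 → seg 0, τ=1/2; S=-5+37/6·τ+0·τ²+-7/6·τ³=-33/16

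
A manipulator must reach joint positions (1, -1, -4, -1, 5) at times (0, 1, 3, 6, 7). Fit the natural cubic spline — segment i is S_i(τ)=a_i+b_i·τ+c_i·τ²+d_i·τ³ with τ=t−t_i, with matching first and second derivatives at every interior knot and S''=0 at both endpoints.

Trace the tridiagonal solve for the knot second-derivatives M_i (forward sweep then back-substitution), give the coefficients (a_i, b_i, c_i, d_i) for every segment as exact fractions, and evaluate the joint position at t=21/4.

Δ: Δ0=-2, Δ1=-3/2, Δ2=1, Δ3=6
row 1: diag=6, rhs=3; c'=1/3, d'=1/2
row 2: denom=10−2·1/3=28/3; d'=(15−2·1/2)/(28/3)=3/2
row 3: denom=8−3·9/28=197/28; d'=(30−3·3/2)/(197/28)=714/197
back: M3=714/197
back: M2=3/2−9/28·714/197=66/197
back: M1=1/2−1/3·66/197=153/394
M: M0=0, M1=153/394, M2=66/197, M3=714/197, M4=0
seg 0: a=1, c=M0/2=0, d=(M1−M0)/(6·1)=51/788, b=Δ0−h0·(2M0+M1)/6=-1627/788
seg 1: a=-1, c=M1/2=153/788, d=(M2−M1)/(6·2)=-7/1576, b=Δ1−h1·(2M1+M2)/6=-737/394
seg 2: a=-4, c=M2/2=33/197, d=(M3−M2)/(6·3)=36/197, b=Δ2−h2·(2M2+M3)/6=-226/197
seg 3: a=-1, c=M3/2=357/197, d=(M4−M3)/(6·1)=-119/197, b=Δ3−h3·(2M3+M4)/6=944/197
t_q=21/4 → seg 2, τ=9/4; S=-4+-226/197·τ+33/197·τ²+36/197·τ³=-5755/1576

  seg 0: a=1 b=-1627/788 c=0 d=51/788
  seg 1: a=-1 b=-737/394 c=153/788 d=-7/1576
  seg 2: a=-4 b=-226/197 c=33/197 d=36/197
  seg 3: a=-1 b=944/197 c=357/197 d=-119/197
S(21/4) = -5755/1576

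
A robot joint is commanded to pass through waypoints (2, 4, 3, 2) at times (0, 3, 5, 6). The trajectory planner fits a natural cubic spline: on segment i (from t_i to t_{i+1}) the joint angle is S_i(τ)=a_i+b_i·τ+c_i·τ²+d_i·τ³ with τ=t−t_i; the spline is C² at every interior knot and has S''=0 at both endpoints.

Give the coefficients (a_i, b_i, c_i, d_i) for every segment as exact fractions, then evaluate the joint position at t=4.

  seg 0: a=2 b=83/84 c=0 d=-1/28
  seg 1: a=4 b=1/42 c=-9/28 d=5/168
  seg 2: a=3 b=-19/21 c=-1/7 d=1/21
S(4) = 209/56

Δ: Δ0=2/3, Δ1=-1/2, Δ2=-1
row 1: diag=10, rhs=-7; c'=1/5, d'=-7/10
row 2: denom=6−2·1/5=28/5; d'=(-3−2·-7/10)/(28/5)=-2/7
back: M2=-2/7
back: M1=-7/10−1/5·-2/7=-9/14
M: M0=0, M1=-9/14, M2=-2/7, M3=0
seg 0: a=2, c=M0/2=0, d=(M1−M0)/(6·3)=-1/28, b=Δ0−h0·(2M0+M1)/6=83/84
seg 1: a=4, c=M1/2=-9/28, d=(M2−M1)/(6·2)=5/168, b=Δ1−h1·(2M1+M2)/6=1/42
seg 2: a=3, c=M2/2=-1/7, d=(M3−M2)/(6·1)=1/21, b=Δ2−h2·(2M2+M3)/6=-19/21
t_q=4 → seg 1, τ=1; S=4+1/42·τ+-9/28·τ²+5/168·τ³=209/56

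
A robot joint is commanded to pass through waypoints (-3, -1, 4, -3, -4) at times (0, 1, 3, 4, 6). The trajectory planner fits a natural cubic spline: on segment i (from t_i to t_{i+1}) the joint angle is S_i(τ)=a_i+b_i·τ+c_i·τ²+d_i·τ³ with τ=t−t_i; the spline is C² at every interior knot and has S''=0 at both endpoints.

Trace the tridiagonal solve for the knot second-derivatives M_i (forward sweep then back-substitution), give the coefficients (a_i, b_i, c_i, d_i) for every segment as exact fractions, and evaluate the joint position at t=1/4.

Δ: Δ0=2, Δ1=5/2, Δ2=-7, Δ3=-1/2
row 1: diag=6, rhs=3; c'=1/3, d'=1/2
row 2: denom=6−2·1/3=16/3; d'=(-57−2·1/2)/(16/3)=-87/8
row 3: denom=6−1·3/16=93/16; d'=(39−1·-87/8)/(93/16)=266/31
back: M3=266/31
back: M2=-87/8−3/16·266/31=-387/31
back: M1=1/2−1/3·-387/31=289/62
M: M0=0, M1=289/62, M2=-387/31, M3=266/31, M4=0
seg 0: a=-3, c=M0/2=0, d=(M1−M0)/(6·1)=289/372, b=Δ0−h0·(2M0+M1)/6=455/372
seg 1: a=-1, c=M1/2=289/124, d=(M2−M1)/(6·2)=-1063/744, b=Δ1−h1·(2M1+M2)/6=661/186
seg 2: a=4, c=M2/2=-387/62, d=(M3−M2)/(6·1)=653/186, b=Δ2−h2·(2M2+M3)/6=-397/93
seg 3: a=-3, c=M3/2=133/31, d=(M4−M3)/(6·2)=-133/186, b=Δ3−h3·(2M3+M4)/6=-1157/186
t_q=1/4 → seg 0, τ=1/4; S=-3+455/372·τ+0·τ²+289/372·τ³=-21285/7936

  seg 0: a=-3 b=455/372 c=0 d=289/372
  seg 1: a=-1 b=661/186 c=289/124 d=-1063/744
  seg 2: a=4 b=-397/93 c=-387/62 d=653/186
  seg 3: a=-3 b=-1157/186 c=133/31 d=-133/186
S(1/4) = -21285/7936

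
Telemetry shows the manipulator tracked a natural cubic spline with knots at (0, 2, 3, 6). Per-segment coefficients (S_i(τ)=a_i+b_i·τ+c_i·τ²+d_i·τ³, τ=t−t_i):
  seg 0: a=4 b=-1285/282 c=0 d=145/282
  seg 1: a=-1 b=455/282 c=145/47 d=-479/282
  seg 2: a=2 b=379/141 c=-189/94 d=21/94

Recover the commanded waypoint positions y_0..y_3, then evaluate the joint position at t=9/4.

y_0=4 y_1=-1 y_2=2 y_3=-2
S(9/4) = -2589/6016

y_0 = S_0(0) = a_0 = 4
y_1 = S_1(0) = a_1 = -1
y_2 = S_2(0) = a_2 = 2
y_3 = S_2(3) = -2
t_q=9/4 is in segment 1 (τ=1/4); S_1(τ)=-2589/6016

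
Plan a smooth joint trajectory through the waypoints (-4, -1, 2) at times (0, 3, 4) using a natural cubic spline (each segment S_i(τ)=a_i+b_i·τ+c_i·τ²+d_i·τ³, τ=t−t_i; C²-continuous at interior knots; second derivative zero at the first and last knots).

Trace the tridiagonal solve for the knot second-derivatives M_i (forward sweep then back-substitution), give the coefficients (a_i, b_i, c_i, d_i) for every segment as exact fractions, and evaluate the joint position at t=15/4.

  seg 0: a=-4 b=1/4 c=0 d=1/12
  seg 1: a=-1 b=5/2 c=3/4 d=-1/4
S(15/4) = 305/256

Δ: Δ0=1, Δ1=3
row 1: diag=8, rhs=12; c'=1/8, d'=3/2
back: M1=3/2
M: M0=0, M1=3/2, M2=0
seg 0: a=-4, c=M0/2=0, d=(M1−M0)/(6·3)=1/12, b=Δ0−h0·(2M0+M1)/6=1/4
seg 1: a=-1, c=M1/2=3/4, d=(M2−M1)/(6·1)=-1/4, b=Δ1−h1·(2M1+M2)/6=5/2
t_q=15/4 → seg 1, τ=3/4; S=-1+5/2·τ+3/4·τ²+-1/4·τ³=305/256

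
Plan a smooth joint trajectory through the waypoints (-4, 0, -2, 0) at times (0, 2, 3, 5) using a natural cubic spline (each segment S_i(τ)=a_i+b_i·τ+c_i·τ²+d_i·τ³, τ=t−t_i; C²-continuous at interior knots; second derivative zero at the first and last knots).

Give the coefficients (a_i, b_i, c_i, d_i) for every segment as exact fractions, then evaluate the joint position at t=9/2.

  seg 0: a=-4 b=124/35 c=0 d=-27/70
  seg 1: a=0 b=-38/35 c=-81/35 d=7/5
  seg 2: a=-2 b=-53/35 c=66/35 d=-11/35
S(9/2) = -61/56

Δ: Δ0=2, Δ1=-2, Δ2=1
row 1: diag=6, rhs=-24; c'=1/6, d'=-4
row 2: denom=6−1·1/6=35/6; d'=(18−1·-4)/(35/6)=132/35
back: M2=132/35
back: M1=-4−1/6·132/35=-162/35
M: M0=0, M1=-162/35, M2=132/35, M3=0
seg 0: a=-4, c=M0/2=0, d=(M1−M0)/(6·2)=-27/70, b=Δ0−h0·(2M0+M1)/6=124/35
seg 1: a=0, c=M1/2=-81/35, d=(M2−M1)/(6·1)=7/5, b=Δ1−h1·(2M1+M2)/6=-38/35
seg 2: a=-2, c=M2/2=66/35, d=(M3−M2)/(6·2)=-11/35, b=Δ2−h2·(2M2+M3)/6=-53/35
t_q=9/2 → seg 2, τ=3/2; S=-2+-53/35·τ+66/35·τ²+-11/35·τ³=-61/56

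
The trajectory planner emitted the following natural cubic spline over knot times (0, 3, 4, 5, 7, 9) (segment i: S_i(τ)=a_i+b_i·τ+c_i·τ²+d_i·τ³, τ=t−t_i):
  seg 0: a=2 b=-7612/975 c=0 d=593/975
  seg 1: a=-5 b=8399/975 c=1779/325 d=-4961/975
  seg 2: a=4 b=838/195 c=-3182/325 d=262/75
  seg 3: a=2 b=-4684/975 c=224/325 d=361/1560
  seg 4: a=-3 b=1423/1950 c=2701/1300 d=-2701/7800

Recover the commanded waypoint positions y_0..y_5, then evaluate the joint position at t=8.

y_0 = S_0(0) = a_0 = 2
y_1 = S_1(0) = a_1 = -5
y_2 = S_2(0) = a_2 = 4
y_3 = S_3(0) = a_3 = 2
y_4 = S_4(0) = a_4 = -3
y_5 = S_4(2) = 4
t_q=8 is in segment 4 (τ=1); S_4(τ)=-1401/2600

y_0=2 y_1=-5 y_2=4 y_3=2 y_4=-3 y_5=4
S(8) = -1401/2600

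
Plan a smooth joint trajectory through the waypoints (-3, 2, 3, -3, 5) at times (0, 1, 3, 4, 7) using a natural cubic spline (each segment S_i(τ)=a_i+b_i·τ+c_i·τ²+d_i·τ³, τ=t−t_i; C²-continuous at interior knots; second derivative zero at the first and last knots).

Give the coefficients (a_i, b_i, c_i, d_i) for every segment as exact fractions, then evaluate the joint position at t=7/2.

  seg 0: a=-3 b=8041/1500 c=0 d=-541/1500
  seg 1: a=2 b=3209/750 c=-541/500 d=-1211/3000
  seg 2: a=3 b=-367/75 c=-438/125 d=899/375
  seg 3: a=-3 b=-1766/375 c=461/125 d=-461/1125
S(7/2) = -23/1000

Δ: Δ0=5, Δ1=1/2, Δ2=-6, Δ3=8/3
row 1: diag=6, rhs=-27; c'=1/3, d'=-9/2
row 2: denom=6−2·1/3=16/3; d'=(-39−2·-9/2)/(16/3)=-45/8
row 3: denom=8−1·3/16=125/16; d'=(52−1·-45/8)/(125/16)=922/125
back: M3=922/125
back: M2=-45/8−3/16·922/125=-876/125
back: M1=-9/2−1/3·-876/125=-541/250
M: M0=0, M1=-541/250, M2=-876/125, M3=922/125, M4=0
seg 0: a=-3, c=M0/2=0, d=(M1−M0)/(6·1)=-541/1500, b=Δ0−h0·(2M0+M1)/6=8041/1500
seg 1: a=2, c=M1/2=-541/500, d=(M2−M1)/(6·2)=-1211/3000, b=Δ1−h1·(2M1+M2)/6=3209/750
seg 2: a=3, c=M2/2=-438/125, d=(M3−M2)/(6·1)=899/375, b=Δ2−h2·(2M2+M3)/6=-367/75
seg 3: a=-3, c=M3/2=461/125, d=(M4−M3)/(6·3)=-461/1125, b=Δ3−h3·(2M3+M4)/6=-1766/375
t_q=7/2 → seg 2, τ=1/2; S=3+-367/75·τ+-438/125·τ²+899/375·τ³=-23/1000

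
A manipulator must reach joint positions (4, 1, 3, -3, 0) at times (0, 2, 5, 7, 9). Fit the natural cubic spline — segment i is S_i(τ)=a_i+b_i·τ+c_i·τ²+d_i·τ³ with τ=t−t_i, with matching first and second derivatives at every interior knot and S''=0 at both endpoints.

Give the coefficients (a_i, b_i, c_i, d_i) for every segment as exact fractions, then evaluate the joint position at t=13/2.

  seg 0: a=4 b=-2387/1032 c=0 d=839/4128
  seg 1: a=1 b=65/516 c=839/688 d=-715/2064
  seg 2: a=3 b=-3943/2064 c=-653/344 d=5587/8256
  seg 3: a=-3 b=-1427/1032 c=2975/1376 d=-2975/8256
S(13/2) = -40789/22016

Δ: Δ0=-3/2, Δ1=2/3, Δ2=-3, Δ3=3/2
row 1: diag=10, rhs=13; c'=3/10, d'=13/10
row 2: denom=10−3·3/10=91/10; d'=(-22−3·13/10)/(91/10)=-37/13
row 3: denom=8−2·20/91=688/91; d'=(27−2·-37/13)/(688/91)=2975/688
back: M3=2975/688
back: M2=-37/13−20/91·2975/688=-653/172
back: M1=13/10−3/10·-653/172=839/344
M: M0=0, M1=839/344, M2=-653/172, M3=2975/688, M4=0
seg 0: a=4, c=M0/2=0, d=(M1−M0)/(6·2)=839/4128, b=Δ0−h0·(2M0+M1)/6=-2387/1032
seg 1: a=1, c=M1/2=839/688, d=(M2−M1)/(6·3)=-715/2064, b=Δ1−h1·(2M1+M2)/6=65/516
seg 2: a=3, c=M2/2=-653/344, d=(M3−M2)/(6·2)=5587/8256, b=Δ2−h2·(2M2+M3)/6=-3943/2064
seg 3: a=-3, c=M3/2=2975/1376, d=(M4−M3)/(6·2)=-2975/8256, b=Δ3−h3·(2M3+M4)/6=-1427/1032
t_q=13/2 → seg 2, τ=3/2; S=3+-3943/2064·τ+-653/344·τ²+5587/8256·τ³=-40789/22016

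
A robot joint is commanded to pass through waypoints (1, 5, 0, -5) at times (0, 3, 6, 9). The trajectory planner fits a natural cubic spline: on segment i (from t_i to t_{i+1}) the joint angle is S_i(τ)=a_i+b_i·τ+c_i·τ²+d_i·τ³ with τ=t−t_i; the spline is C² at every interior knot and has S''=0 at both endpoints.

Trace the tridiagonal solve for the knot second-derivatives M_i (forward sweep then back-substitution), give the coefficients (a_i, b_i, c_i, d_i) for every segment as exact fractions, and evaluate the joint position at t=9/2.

Δ: Δ0=4/3, Δ1=-5/3, Δ2=-5/3
row 1: diag=12, rhs=-18; c'=1/4, d'=-3/2
row 2: denom=12−3·1/4=45/4; d'=(0−3·-3/2)/(45/4)=2/5
back: M2=2/5
back: M1=-3/2−1/4·2/5=-8/5
M: M0=0, M1=-8/5, M2=2/5, M3=0
seg 0: a=1, c=M0/2=0, d=(M1−M0)/(6·3)=-4/45, b=Δ0−h0·(2M0+M1)/6=32/15
seg 1: a=5, c=M1/2=-4/5, d=(M2−M1)/(6·3)=1/9, b=Δ1−h1·(2M1+M2)/6=-4/15
seg 2: a=0, c=M2/2=1/5, d=(M3−M2)/(6·3)=-1/45, b=Δ2−h2·(2M2+M3)/6=-31/15
t_q=9/2 → seg 1, τ=3/2; S=5+-4/15·τ+-4/5·τ²+1/9·τ³=127/40

  seg 0: a=1 b=32/15 c=0 d=-4/45
  seg 1: a=5 b=-4/15 c=-4/5 d=1/9
  seg 2: a=0 b=-31/15 c=1/5 d=-1/45
S(9/2) = 127/40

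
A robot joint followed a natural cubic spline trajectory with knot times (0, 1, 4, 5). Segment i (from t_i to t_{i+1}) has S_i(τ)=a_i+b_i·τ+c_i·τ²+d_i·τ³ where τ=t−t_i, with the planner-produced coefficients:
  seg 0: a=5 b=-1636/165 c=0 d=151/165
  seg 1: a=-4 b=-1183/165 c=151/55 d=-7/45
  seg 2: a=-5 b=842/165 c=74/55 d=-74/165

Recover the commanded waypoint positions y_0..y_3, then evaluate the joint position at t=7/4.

y_0 = S_0(0) = a_0 = 5
y_1 = S_1(0) = a_1 = -4
y_2 = S_2(0) = a_2 = -5
y_3 = S_2(1) = 1
t_q=7/4 is in segment 1 (τ=3/4); S_1(τ)=-27803/3520

y_0=5 y_1=-4 y_2=-5 y_3=1
S(7/4) = -27803/3520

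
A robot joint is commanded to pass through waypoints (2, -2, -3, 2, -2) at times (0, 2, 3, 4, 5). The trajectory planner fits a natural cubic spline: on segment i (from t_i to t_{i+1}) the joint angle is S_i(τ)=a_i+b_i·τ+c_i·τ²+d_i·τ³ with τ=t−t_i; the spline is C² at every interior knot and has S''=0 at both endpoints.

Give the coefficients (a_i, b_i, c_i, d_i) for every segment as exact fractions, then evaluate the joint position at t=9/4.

  seg 0: a=2 b=-68/43 c=0 d=-9/86
  seg 1: a=-2 b=-122/43 c=-27/43 d=106/43
  seg 2: a=-3 b=142/43 c=291/43 d=-218/43
  seg 3: a=2 b=70/43 c=-363/43 d=121/43
S(9/4) = -3729/1376

Δ: Δ0=-2, Δ1=-1, Δ2=5, Δ3=-4
row 1: diag=6, rhs=6; c'=1/6, d'=1
row 2: denom=4−1·1/6=23/6; d'=(36−1·1)/(23/6)=210/23
row 3: denom=4−1·6/23=86/23; d'=(-54−1·210/23)/(86/23)=-726/43
back: M3=-726/43
back: M2=210/23−6/23·-726/43=582/43
back: M1=1−1/6·582/43=-54/43
M: M0=0, M1=-54/43, M2=582/43, M3=-726/43, M4=0
seg 0: a=2, c=M0/2=0, d=(M1−M0)/(6·2)=-9/86, b=Δ0−h0·(2M0+M1)/6=-68/43
seg 1: a=-2, c=M1/2=-27/43, d=(M2−M1)/(6·1)=106/43, b=Δ1−h1·(2M1+M2)/6=-122/43
seg 2: a=-3, c=M2/2=291/43, d=(M3−M2)/(6·1)=-218/43, b=Δ2−h2·(2M2+M3)/6=142/43
seg 3: a=2, c=M3/2=-363/43, d=(M4−M3)/(6·1)=121/43, b=Δ3−h3·(2M3+M4)/6=70/43
t_q=9/4 → seg 1, τ=1/4; S=-2+-122/43·τ+-27/43·τ²+106/43·τ³=-3729/1376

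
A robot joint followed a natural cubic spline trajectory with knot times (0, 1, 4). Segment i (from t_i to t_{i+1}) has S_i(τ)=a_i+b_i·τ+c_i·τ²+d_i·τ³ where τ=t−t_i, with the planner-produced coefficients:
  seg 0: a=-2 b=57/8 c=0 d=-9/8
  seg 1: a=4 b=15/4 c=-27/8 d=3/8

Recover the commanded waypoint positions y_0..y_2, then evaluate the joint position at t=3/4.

y_0 = S_0(0) = a_0 = -2
y_1 = S_1(0) = a_1 = 4
y_2 = S_1(3) = -5
t_q=3/4 is in segment 0 (τ=3/4); S_0(τ)=1469/512

y_0=-2 y_1=4 y_2=-5
S(3/4) = 1469/512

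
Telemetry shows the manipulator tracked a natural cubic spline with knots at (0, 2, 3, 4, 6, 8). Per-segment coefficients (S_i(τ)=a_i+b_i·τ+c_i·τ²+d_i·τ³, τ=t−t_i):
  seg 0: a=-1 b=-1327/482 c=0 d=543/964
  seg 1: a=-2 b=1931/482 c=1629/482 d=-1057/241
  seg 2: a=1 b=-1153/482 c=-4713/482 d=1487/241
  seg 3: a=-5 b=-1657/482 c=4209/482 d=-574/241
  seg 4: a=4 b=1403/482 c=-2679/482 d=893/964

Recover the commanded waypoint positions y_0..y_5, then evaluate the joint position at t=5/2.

y_0 = S_0(0) = a_0 = -1
y_1 = S_1(0) = a_1 = -2
y_2 = S_2(0) = a_2 = 1
y_3 = S_3(0) = a_3 = -5
y_4 = S_4(0) = a_4 = 4
y_5 = S_4(2) = -5
t_q=5/2 is in segment 1 (τ=1/2); S_1(τ)=289/964

y_0=-1 y_1=-2 y_2=1 y_3=-5 y_4=4 y_5=-5
S(5/2) = 289/964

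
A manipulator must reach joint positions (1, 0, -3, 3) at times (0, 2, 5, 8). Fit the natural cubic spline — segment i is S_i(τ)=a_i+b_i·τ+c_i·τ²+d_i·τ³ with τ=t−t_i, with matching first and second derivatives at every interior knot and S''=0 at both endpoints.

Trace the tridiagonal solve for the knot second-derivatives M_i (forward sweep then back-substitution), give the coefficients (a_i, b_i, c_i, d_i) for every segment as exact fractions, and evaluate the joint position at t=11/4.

Δ: Δ0=-1/2, Δ1=-1, Δ2=2
row 1: diag=10, rhs=-3; c'=3/10, d'=-3/10
row 2: denom=12−3·3/10=111/10; d'=(18−3·-3/10)/(111/10)=63/37
back: M2=63/37
back: M1=-3/10−3/10·63/37=-30/37
M: M0=0, M1=-30/37, M2=63/37, M3=0
seg 0: a=1, c=M0/2=0, d=(M1−M0)/(6·2)=-5/74, b=Δ0−h0·(2M0+M1)/6=-17/74
seg 1: a=0, c=M1/2=-15/37, d=(M2−M1)/(6·3)=31/222, b=Δ1−h1·(2M1+M2)/6=-77/74
seg 2: a=-3, c=M2/2=63/74, d=(M3−M2)/(6·3)=-7/74, b=Δ2−h2·(2M2+M3)/6=11/37
t_q=11/4 → seg 1, τ=3/4; S=0+-77/74·τ+-15/37·τ²+31/222·τ³=-4497/4736

  seg 0: a=1 b=-17/74 c=0 d=-5/74
  seg 1: a=0 b=-77/74 c=-15/37 d=31/222
  seg 2: a=-3 b=11/37 c=63/74 d=-7/74
S(11/4) = -4497/4736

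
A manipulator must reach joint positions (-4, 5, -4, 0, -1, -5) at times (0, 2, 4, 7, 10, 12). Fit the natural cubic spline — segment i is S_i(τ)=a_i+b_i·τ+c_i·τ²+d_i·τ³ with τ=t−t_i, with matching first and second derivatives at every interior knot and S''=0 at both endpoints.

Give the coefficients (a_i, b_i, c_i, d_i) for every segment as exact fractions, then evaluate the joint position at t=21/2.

Δ: Δ0=9/2, Δ1=-9/2, Δ2=4/3, Δ3=-1/3, Δ4=-2
row 1: diag=8, rhs=-54; c'=1/4, d'=-27/4
row 2: denom=10−2·1/4=19/2; d'=(35−2·-27/4)/(19/2)=97/19
row 3: denom=12−3·6/19=210/19; d'=(-10−3·97/19)/(210/19)=-481/210
row 4: denom=10−3·19/70=643/70; d'=(-10−3·-481/210)/(643/70)=-219/643
back: M4=-219/643
back: M3=-481/210−19/70·-219/643=-4240/1929
back: M2=97/19−6/19·-4240/1929=3729/643
back: M1=-27/4−1/4·3729/643=-10545/1286
M: M0=0, M1=-10545/1286, M2=3729/643, M3=-4240/1929, M4=-219/643, M5=0
seg 0: a=-4, c=M0/2=0, d=(M1−M0)/(6·2)=-3515/5144, b=Δ0−h0·(2M0+M1)/6=4651/643
seg 1: a=5, c=M1/2=-10545/2572, d=(M2−M1)/(6·2)=6001/5144, b=Δ1−h1·(2M1+M2)/6=-1243/1286
seg 2: a=-4, c=M2/2=3729/1286, d=(M3−M2)/(6·3)=-15427/34722, b=Δ2−h2·(2M2+M3)/6=-2165/643
seg 3: a=0, c=M3/2=-2120/1929, d=(M4−M3)/(6·3)=3583/34722, b=Δ3−h3·(2M3+M4)/6=2617/1286
seg 4: a=-1, c=M4/2=-219/1286, d=(M5−M4)/(6·2)=73/2572, b=Δ4−h4·(2M4+M5)/6=-1140/643
t_q=21/2 → seg 4, τ=1/2; S=-1+-1140/643·τ+-219/1286·τ²+73/2572·τ³=-39619/20576

  seg 0: a=-4 b=4651/643 c=0 d=-3515/5144
  seg 1: a=5 b=-1243/1286 c=-10545/2572 d=6001/5144
  seg 2: a=-4 b=-2165/643 c=3729/1286 d=-15427/34722
  seg 3: a=0 b=2617/1286 c=-2120/1929 d=3583/34722
  seg 4: a=-1 b=-1140/643 c=-219/1286 d=73/2572
S(21/2) = -39619/20576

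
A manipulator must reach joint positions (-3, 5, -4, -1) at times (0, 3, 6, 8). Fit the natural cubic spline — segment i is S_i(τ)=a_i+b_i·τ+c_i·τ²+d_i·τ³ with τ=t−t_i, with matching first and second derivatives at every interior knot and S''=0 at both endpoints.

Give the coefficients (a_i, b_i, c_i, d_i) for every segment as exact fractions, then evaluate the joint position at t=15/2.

  seg 0: a=-3 b=1013/222 c=0 d=-421/1998
  seg 1: a=5 b=-125/111 c=-421/222 d=847/1998
  seg 2: a=-4 b=-235/222 c=71/37 d=-71/222
S(15/2) = -1391/592

Δ: Δ0=8/3, Δ1=-3, Δ2=3/2
row 1: diag=12, rhs=-34; c'=1/4, d'=-17/6
row 2: denom=10−3·1/4=37/4; d'=(27−3·-17/6)/(37/4)=142/37
back: M2=142/37
back: M1=-17/6−1/4·142/37=-421/111
M: M0=0, M1=-421/111, M2=142/37, M3=0
seg 0: a=-3, c=M0/2=0, d=(M1−M0)/(6·3)=-421/1998, b=Δ0−h0·(2M0+M1)/6=1013/222
seg 1: a=5, c=M1/2=-421/222, d=(M2−M1)/(6·3)=847/1998, b=Δ1−h1·(2M1+M2)/6=-125/111
seg 2: a=-4, c=M2/2=71/37, d=(M3−M2)/(6·2)=-71/222, b=Δ2−h2·(2M2+M3)/6=-235/222
t_q=15/2 → seg 2, τ=3/2; S=-4+-235/222·τ+71/37·τ²+-71/222·τ³=-1391/592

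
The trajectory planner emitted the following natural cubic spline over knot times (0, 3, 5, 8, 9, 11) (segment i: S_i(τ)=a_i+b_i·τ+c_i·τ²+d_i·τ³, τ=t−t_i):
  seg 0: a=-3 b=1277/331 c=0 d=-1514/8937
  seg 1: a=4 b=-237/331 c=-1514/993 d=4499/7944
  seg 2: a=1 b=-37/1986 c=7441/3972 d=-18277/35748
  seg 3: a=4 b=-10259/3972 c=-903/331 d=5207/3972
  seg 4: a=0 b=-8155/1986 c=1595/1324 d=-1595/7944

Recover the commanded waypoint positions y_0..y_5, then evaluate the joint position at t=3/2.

y_0 = S_0(0) = a_0 = -3
y_1 = S_1(0) = a_1 = 4
y_2 = S_2(0) = a_2 = 1
y_3 = S_3(0) = a_3 = 4
y_4 = S_4(0) = a_4 = 0
y_5 = S_4(2) = -5
t_q=3/2 is in segment 0 (τ=3/2); S_0(τ)=2933/1324

y_0=-3 y_1=4 y_2=1 y_3=4 y_4=0 y_5=-5
S(3/2) = 2933/1324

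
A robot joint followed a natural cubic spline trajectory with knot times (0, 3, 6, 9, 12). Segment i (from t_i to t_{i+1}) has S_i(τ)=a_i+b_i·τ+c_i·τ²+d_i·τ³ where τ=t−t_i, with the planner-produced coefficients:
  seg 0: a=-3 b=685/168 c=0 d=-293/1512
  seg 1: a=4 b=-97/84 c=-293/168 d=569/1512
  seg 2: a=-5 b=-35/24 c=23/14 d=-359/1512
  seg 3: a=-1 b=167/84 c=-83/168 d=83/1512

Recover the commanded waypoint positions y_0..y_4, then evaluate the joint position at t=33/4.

y_0 = S_0(0) = a_0 = -3
y_1 = S_1(0) = a_1 = 4
y_2 = S_2(0) = a_2 = -5
y_3 = S_3(0) = a_3 = -1
y_4 = S_3(3) = 2
t_q=33/4 is in segment 2 (τ=9/4); S_2(τ)=-9565/3584

y_0=-3 y_1=4 y_2=-5 y_3=-1 y_4=2
S(33/4) = -9565/3584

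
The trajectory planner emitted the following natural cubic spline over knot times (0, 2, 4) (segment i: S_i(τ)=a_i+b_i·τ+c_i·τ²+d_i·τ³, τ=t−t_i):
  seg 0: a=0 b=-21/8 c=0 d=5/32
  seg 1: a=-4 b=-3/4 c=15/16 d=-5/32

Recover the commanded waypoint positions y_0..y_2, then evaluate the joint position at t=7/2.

y_0 = S_0(0) = a_0 = 0
y_1 = S_1(0) = a_1 = -4
y_2 = S_1(2) = -3
t_q=7/2 is in segment 1 (τ=3/2); S_1(τ)=-907/256

y_0=0 y_1=-4 y_2=-3
S(7/2) = -907/256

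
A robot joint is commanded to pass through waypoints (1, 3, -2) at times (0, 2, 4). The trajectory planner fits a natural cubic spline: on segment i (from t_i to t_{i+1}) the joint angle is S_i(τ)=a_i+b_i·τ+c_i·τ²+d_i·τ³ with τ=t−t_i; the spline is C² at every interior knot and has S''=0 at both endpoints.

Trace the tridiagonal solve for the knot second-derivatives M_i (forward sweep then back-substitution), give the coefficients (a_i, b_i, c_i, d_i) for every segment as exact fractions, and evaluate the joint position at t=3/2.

  seg 0: a=1 b=15/8 c=0 d=-7/32
  seg 1: a=3 b=-3/4 c=-21/16 d=7/32
S(3/2) = 787/256

Δ: Δ0=1, Δ1=-5/2
row 1: diag=8, rhs=-21; c'=1/4, d'=-21/8
back: M1=-21/8
M: M0=0, M1=-21/8, M2=0
seg 0: a=1, c=M0/2=0, d=(M1−M0)/(6·2)=-7/32, b=Δ0−h0·(2M0+M1)/6=15/8
seg 1: a=3, c=M1/2=-21/16, d=(M2−M1)/(6·2)=7/32, b=Δ1−h1·(2M1+M2)/6=-3/4
t_q=3/2 → seg 0, τ=3/2; S=1+15/8·τ+0·τ²+-7/32·τ³=787/256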